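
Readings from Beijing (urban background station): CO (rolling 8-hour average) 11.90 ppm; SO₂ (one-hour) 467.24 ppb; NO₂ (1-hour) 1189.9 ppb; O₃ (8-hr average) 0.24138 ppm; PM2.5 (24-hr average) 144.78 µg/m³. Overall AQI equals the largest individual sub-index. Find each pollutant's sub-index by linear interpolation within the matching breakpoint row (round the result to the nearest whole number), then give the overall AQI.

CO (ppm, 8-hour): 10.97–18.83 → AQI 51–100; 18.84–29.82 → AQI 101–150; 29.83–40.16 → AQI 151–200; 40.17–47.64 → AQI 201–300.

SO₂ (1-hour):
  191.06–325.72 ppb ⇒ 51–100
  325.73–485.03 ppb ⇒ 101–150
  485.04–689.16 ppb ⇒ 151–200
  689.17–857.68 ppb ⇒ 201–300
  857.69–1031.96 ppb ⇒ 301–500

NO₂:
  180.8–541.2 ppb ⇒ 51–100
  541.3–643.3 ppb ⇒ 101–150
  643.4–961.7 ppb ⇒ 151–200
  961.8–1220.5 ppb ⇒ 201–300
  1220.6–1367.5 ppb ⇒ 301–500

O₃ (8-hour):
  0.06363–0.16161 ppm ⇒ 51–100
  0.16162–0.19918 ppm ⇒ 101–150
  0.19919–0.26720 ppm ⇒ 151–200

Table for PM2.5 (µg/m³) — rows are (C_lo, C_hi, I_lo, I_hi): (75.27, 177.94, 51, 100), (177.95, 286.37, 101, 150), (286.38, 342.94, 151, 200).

288

CO: 11.90 ∈ [10.97, 18.83] ↔ index [51, 100].
51 + (11.90−10.97)·(100−51)/(18.83−10.97) = 51 + 0.93·49/7.86 ≈ 56.80, so AQI = 57.
SO₂: 467.24 ∈ [325.73, 485.03] ↔ index [101, 150].
101 + (467.24−325.73)·(150−101)/(485.03−325.73) = 101 + 141.51·49/159.30 ≈ 144.53, so AQI = 145.
NO₂ 1189.9: bracket 961.8–1220.5 → index 201–300; slope 99/258.7, offset 228.1.
AQI = 201 + 99/258.7·228.1 ≈ 288.29 ⇒ 288.
O₃: row 0.19919–0.26720 (AQI 151–200). (200−151)·(0.24138−0.19919)/(0.26720−0.19919) + 151 = 49·0.04219/0.06801 + 151 ≈ 181.40 → 181.
PM2.5: 144.78 lies in 75.27–177.94, so I_lo=51, I_hi=100, C_lo=75.27, C_hi=177.94.
(100−51)/(177.94−75.27) × (144.78−75.27) + 51 = 49/102.67 × 69.51 + 51 ≈ 84.17 → 84.
Sub-indices: CO→57, SO₂→145, NO₂→288, O₃→181, PM2.5→84. Overall AQI = max = 288; dominant pollutant is NO₂.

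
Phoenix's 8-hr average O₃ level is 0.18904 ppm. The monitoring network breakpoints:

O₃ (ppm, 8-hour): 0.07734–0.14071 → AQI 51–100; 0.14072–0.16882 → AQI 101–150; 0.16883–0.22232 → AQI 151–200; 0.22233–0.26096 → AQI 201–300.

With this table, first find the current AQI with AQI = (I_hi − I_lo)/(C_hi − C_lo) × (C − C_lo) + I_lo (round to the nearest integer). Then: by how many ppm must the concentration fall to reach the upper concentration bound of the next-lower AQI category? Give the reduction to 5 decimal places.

0.02022

O₃: row 0.16883–0.22232 (AQI 151–200). (200−151)·(0.18904−0.16883)/(0.22232−0.16883) + 151 = 49·0.02021/0.05349 + 151 ≈ 169.51 → 170.
Current AQI 170 is in the Unhealthy range (151–200). The next-lower category tops out at AQI 150, whose upper concentration bound is 0.16882 ppm.
Reduction needed = 0.18904 − 0.16882 = 0.02022 ppm.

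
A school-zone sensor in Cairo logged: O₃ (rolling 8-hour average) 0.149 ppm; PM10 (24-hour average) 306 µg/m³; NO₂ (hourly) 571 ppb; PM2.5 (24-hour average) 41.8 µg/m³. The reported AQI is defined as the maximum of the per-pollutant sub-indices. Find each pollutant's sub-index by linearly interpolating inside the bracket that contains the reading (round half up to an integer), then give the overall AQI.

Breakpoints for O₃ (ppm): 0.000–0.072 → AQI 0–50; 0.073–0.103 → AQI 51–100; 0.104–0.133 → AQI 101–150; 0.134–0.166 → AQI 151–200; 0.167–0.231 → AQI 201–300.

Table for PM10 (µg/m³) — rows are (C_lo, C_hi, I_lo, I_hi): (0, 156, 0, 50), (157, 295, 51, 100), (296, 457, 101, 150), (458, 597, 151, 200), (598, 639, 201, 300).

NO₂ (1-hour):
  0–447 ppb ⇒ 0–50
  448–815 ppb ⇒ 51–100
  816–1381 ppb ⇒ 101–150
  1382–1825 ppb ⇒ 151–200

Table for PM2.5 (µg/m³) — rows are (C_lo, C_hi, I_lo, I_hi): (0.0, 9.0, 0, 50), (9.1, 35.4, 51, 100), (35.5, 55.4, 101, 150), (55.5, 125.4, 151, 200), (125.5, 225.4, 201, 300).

O₃: row 0.134–0.166 (AQI 151–200). (200−151)·(0.149−0.134)/(0.166−0.134) + 151 = 49·0.015/0.032 + 151 ≈ 173.97 → 174.
PM10: row 296–457 (AQI 101–150). (150−101)·(306−296)/(457−296) + 101 = 49·10/161 + 101 ≈ 104.04 → 104.
NO₂: 571 ∈ [448, 815] ↔ index [51, 100].
51 + (571−448)·(100−51)/(815−448) = 51 + 123·49/367 ≈ 67.42, so AQI = 67.
PM2.5: 41.8 lies in 35.5–55.4, so I_lo=101, I_hi=150, C_lo=35.5, C_hi=55.4.
(150−101)/(55.4−35.5) × (41.8−35.5) + 101 = 49/19.9 × 6.3 + 101 ≈ 116.51 → 117.
Sub-indices: O₃→174, PM10→104, NO₂→67, PM2.5→117. Overall AQI = max = 174; dominant pollutant is O₃.

174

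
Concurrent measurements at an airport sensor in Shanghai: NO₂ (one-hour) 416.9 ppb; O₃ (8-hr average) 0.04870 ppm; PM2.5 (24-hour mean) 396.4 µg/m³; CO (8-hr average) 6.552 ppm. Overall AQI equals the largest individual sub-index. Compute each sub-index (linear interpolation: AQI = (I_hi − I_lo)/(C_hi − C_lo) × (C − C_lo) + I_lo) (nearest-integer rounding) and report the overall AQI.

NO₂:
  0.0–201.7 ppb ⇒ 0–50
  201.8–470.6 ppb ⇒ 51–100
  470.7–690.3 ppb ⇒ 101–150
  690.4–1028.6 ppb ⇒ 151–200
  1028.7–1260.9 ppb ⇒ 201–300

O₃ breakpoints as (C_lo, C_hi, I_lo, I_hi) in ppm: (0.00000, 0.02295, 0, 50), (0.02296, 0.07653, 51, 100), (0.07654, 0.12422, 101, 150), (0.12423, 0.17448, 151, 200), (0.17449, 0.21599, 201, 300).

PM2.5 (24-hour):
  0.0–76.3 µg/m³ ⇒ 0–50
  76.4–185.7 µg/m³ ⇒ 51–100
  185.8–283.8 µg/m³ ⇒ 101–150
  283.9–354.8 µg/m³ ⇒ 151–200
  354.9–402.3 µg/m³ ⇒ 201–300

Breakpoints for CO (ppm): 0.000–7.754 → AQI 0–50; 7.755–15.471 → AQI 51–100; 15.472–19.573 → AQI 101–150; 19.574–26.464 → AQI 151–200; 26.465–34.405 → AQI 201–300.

288

NO₂ 416.9: bracket 201.8–470.6 → index 51–100; slope 49/268.8, offset 215.1.
AQI = 51 + 49/268.8·215.1 ≈ 90.21 ⇒ 90.
O₃: 0.04870 ∈ [0.02296, 0.07653] ↔ index [51, 100].
51 + (0.04870−0.02296)·(100−51)/(0.07653−0.02296) = 51 + 0.02574·49/0.05357 ≈ 74.54, so AQI = 75.
PM2.5: 396.4 lies in 354.9–402.3, so I_lo=201, I_hi=300, C_lo=354.9, C_hi=402.3.
(300−201)/(402.3−354.9) × (396.4−354.9) + 201 = 99/47.4 × 41.5 + 201 ≈ 287.68 → 288.
CO 6.552: bracket 0.000–7.754 → index 0–50; slope 50/7.754, offset 6.552.
AQI = 0 + 50/7.754·6.552 ≈ 42.25 ⇒ 42.
Sub-indices: NO₂→90, O₃→75, PM2.5→288, CO→42. Overall AQI = max = 288; dominant pollutant is PM2.5.
AQI 288: Very Unhealthy.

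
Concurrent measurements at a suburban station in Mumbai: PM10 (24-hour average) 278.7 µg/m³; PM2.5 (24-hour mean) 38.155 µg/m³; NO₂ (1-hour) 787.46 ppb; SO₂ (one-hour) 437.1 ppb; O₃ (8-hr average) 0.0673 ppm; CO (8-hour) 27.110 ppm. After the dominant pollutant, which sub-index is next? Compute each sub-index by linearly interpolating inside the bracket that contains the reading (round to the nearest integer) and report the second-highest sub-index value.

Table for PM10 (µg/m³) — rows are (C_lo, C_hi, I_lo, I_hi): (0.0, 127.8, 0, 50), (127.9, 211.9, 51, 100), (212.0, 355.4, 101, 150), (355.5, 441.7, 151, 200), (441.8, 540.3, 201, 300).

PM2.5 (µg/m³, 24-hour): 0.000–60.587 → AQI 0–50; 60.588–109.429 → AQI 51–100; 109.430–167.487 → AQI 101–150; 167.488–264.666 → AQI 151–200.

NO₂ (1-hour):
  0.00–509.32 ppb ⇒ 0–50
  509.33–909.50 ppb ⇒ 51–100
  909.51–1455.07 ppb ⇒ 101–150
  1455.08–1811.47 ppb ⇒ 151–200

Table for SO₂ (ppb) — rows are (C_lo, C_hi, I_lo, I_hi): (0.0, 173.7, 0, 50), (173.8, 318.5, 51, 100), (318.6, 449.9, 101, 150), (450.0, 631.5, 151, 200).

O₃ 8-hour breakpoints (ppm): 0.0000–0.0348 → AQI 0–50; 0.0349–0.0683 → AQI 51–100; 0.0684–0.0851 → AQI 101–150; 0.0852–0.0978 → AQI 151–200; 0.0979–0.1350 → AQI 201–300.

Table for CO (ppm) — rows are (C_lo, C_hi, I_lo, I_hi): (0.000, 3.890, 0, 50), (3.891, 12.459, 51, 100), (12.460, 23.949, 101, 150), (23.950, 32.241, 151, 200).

145

PM10: 278.7 lies in 212.0–355.4, so I_lo=101, I_hi=150, C_lo=212.0, C_hi=355.4.
(150−101)/(355.4−212.0) × (278.7−212.0) + 101 = 49/143.4 × 66.7 + 101 ≈ 123.79 → 124.
PM2.5: 38.155 ∈ [0.000, 60.587] ↔ index [0, 50].
0 + (38.155−0.000)·(50−0)/(60.587−0.000) = 0 + 38.155·50/60.587 ≈ 31.49, so AQI = 31.
NO₂: row 509.33–909.50 (AQI 51–100). (100−51)·(787.46−509.33)/(909.50−509.33) + 51 = 49·278.13/400.17 + 51 ≈ 85.06 → 85.
SO₂: 437.1 ∈ [318.6, 449.9] ↔ index [101, 150].
101 + (437.1−318.6)·(150−101)/(449.9−318.6) = 101 + 118.5·49/131.3 ≈ 145.22, so AQI = 145.
O₃ 0.0673: bracket 0.0349–0.0683 → index 51–100; slope 49/0.0334, offset 0.0324.
AQI = 51 + 49/0.0334·0.0324 ≈ 98.53 ⇒ 99.
CO 27.110: bracket 23.950–32.241 → index 151–200; slope 49/8.291, offset 3.160.
AQI = 151 + 49/8.291·3.160 ≈ 169.68 ⇒ 170.
Sub-indices: PM10→124, PM2.5→31, NO₂→85, SO₂→145, O₃→99, CO→170. Ranked high→low: 170, 145, 124, 99, 85, 31. Second-highest sub-index = 145.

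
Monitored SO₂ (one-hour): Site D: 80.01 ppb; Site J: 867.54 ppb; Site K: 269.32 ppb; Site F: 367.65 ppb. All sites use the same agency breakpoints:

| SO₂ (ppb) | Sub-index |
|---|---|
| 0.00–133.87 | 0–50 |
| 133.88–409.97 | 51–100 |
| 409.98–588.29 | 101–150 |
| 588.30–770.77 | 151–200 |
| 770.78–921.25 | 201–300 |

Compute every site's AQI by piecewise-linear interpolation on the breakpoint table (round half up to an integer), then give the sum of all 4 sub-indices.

462

Site D: 80.01 lies in 0.00–133.87, so I_lo=0, I_hi=50, C_lo=0.00, C_hi=133.87.
(50−0)/(133.87−0.00) × (80.01−0.00) + 0 = 50/133.87 × 80.01 + 0 ≈ 29.88 → 30.
Site J: row 770.78–921.25 (AQI 201–300). (300−201)·(867.54−770.78)/(921.25−770.78) + 201 = 99·96.76/150.47 + 201 ≈ 264.66 → 265.
Site K 269.32: bracket 133.88–409.97 → index 51–100; slope 49/276.09, offset 135.44.
AQI = 51 + 49/276.09·135.44 ≈ 75.04 ⇒ 75.
Site F: 367.65 lies in 133.88–409.97, so I_lo=51, I_hi=100, C_lo=133.88, C_hi=409.97.
(100−51)/(409.97−133.88) × (367.65−133.88) + 51 = 49/276.09 × 233.77 + 51 ≈ 92.49 → 92.
AQIs: Site D=30, Site J=265, Site K=75, Site F=92. Sum = 30 + 265 + 75 + 92 = 462.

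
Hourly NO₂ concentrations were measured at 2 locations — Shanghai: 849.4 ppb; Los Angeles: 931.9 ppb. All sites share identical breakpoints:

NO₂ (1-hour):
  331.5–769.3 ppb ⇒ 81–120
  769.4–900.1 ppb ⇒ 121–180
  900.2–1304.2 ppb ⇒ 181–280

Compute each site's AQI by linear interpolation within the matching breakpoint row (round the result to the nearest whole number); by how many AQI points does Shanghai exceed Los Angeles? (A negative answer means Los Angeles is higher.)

Shanghai: 849.4 lies in 769.4–900.1, so I_lo=121, I_hi=180, C_lo=769.4, C_hi=900.1.
(180−121)/(900.1−769.4) × (849.4−769.4) + 121 = 59/130.7 × 80.0 + 121 ≈ 157.11 → 157.
Los Angeles: 931.9 lies in 900.2–1304.2, so I_lo=181, I_hi=280, C_lo=900.2, C_hi=1304.2.
(280−181)/(1304.2−900.2) × (931.9−900.2) + 181 = 99/404.0 × 31.7 + 181 ≈ 188.77 → 189.
AQIs: Shanghai=157, Los Angeles=189. Shanghai (157) − Los Angeles (189) = -32.

-32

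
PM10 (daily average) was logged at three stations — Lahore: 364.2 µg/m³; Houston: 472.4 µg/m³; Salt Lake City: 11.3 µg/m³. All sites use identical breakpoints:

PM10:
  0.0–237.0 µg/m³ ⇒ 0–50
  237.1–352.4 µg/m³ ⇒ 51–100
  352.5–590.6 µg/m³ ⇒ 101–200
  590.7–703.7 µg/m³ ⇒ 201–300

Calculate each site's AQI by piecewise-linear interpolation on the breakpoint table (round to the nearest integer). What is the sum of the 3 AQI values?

259

Lahore: 364.2 ∈ [352.5, 590.6] ↔ index [101, 200].
101 + (364.2−352.5)·(200−101)/(590.6−352.5) = 101 + 11.7·99/238.1 ≈ 105.86, so AQI = 106.
Houston: 472.4 lies in 352.5–590.6, so I_lo=101, I_hi=200, C_lo=352.5, C_hi=590.6.
(200−101)/(590.6−352.5) × (472.4−352.5) + 101 = 99/238.1 × 119.9 + 101 ≈ 150.85 → 151.
Salt Lake City: 11.3 ∈ [0.0, 237.0] ↔ index [0, 50].
0 + (11.3−0.0)·(50−0)/(237.0−0.0) = 0 + 11.3·50/237.0 ≈ 2.38, so AQI = 2.
AQIs: Lahore=106, Houston=151, Salt Lake City=2. Sum = 106 + 151 + 2 = 259.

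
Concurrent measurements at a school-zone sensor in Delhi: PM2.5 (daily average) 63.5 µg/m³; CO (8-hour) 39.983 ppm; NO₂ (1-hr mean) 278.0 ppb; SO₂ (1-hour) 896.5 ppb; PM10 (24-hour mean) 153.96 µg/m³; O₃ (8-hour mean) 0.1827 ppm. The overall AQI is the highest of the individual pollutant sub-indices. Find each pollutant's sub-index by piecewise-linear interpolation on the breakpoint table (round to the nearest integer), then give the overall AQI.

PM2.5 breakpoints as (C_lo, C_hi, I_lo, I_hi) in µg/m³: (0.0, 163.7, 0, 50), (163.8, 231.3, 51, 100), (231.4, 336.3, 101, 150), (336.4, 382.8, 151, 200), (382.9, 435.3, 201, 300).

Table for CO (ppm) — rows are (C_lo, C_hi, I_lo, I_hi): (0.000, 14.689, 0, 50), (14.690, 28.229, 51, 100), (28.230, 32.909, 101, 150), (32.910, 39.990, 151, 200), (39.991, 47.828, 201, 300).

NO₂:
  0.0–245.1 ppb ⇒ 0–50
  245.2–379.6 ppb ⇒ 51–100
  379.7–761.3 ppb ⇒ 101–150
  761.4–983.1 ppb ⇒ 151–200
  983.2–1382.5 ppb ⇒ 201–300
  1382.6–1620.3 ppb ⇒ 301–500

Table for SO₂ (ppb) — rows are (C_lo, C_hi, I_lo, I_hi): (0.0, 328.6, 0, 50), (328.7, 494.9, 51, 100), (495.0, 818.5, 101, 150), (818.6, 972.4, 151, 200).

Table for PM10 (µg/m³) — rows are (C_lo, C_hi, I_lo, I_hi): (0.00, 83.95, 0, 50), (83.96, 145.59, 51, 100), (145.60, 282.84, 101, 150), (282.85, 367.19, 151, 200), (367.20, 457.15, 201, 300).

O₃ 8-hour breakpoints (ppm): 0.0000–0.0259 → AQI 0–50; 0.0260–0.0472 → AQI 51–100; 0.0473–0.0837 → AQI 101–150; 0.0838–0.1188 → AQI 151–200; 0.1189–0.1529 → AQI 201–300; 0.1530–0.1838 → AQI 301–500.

PM2.5: 63.5 lies in 0.0–163.7, so I_lo=0, I_hi=50, C_lo=0.0, C_hi=163.7.
(50−0)/(163.7−0.0) × (63.5−0.0) + 0 = 50/163.7 × 63.5 + 0 ≈ 19.40 → 19.
CO: row 32.910–39.990 (AQI 151–200). (200−151)·(39.983−32.910)/(39.990−32.910) + 151 = 49·7.073/7.080 + 151 ≈ 199.95 → 200.
NO₂ 278.0: bracket 245.2–379.6 → index 51–100; slope 49/134.4, offset 32.8.
AQI = 51 + 49/134.4·32.8 ≈ 62.96 ⇒ 63.
SO₂: 896.5 ∈ [818.6, 972.4] ↔ index [151, 200].
151 + (896.5−818.6)·(200−151)/(972.4−818.6) = 151 + 77.9·49/153.8 ≈ 175.82, so AQI = 176.
PM10 153.96: bracket 145.60–282.84 → index 101–150; slope 49/137.24, offset 8.36.
AQI = 101 + 49/137.24·8.36 ≈ 103.98 ⇒ 104.
O₃ 0.1827: bracket 0.1530–0.1838 → index 301–500; slope 199/0.0308, offset 0.0297.
AQI = 301 + 199/0.0308·0.0297 ≈ 492.89 ⇒ 493.
Sub-indices: PM2.5→19, CO→200, NO₂→63, SO₂→176, PM10→104, O₃→493. Overall AQI = max = 493; dominant pollutant is O₃.
AQI 493: Hazardous.

493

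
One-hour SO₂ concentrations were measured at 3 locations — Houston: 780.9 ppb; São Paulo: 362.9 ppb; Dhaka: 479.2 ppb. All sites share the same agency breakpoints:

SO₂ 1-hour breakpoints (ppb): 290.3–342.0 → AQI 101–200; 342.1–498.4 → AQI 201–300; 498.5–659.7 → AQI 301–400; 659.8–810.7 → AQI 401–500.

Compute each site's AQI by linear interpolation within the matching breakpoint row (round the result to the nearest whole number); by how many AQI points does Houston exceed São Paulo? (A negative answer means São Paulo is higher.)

266

Houston 780.9: bracket 659.8–810.7 → index 401–500; slope 99/150.9, offset 121.1.
AQI = 401 + 99/150.9·121.1 ≈ 480.45 ⇒ 480.
São Paulo: 362.9 ∈ [342.1, 498.4] ↔ index [201, 300].
201 + (362.9−342.1)·(300−201)/(498.4−342.1) = 201 + 20.8·99/156.3 ≈ 214.17, so AQI = 214.
Dhaka 479.2: bracket 342.1–498.4 → index 201–300; slope 99/156.3, offset 137.1.
AQI = 201 + 99/156.3·137.1 ≈ 287.84 ⇒ 288.
AQIs: Houston=480, São Paulo=214, Dhaka=288. Houston (480) − São Paulo (214) = 266.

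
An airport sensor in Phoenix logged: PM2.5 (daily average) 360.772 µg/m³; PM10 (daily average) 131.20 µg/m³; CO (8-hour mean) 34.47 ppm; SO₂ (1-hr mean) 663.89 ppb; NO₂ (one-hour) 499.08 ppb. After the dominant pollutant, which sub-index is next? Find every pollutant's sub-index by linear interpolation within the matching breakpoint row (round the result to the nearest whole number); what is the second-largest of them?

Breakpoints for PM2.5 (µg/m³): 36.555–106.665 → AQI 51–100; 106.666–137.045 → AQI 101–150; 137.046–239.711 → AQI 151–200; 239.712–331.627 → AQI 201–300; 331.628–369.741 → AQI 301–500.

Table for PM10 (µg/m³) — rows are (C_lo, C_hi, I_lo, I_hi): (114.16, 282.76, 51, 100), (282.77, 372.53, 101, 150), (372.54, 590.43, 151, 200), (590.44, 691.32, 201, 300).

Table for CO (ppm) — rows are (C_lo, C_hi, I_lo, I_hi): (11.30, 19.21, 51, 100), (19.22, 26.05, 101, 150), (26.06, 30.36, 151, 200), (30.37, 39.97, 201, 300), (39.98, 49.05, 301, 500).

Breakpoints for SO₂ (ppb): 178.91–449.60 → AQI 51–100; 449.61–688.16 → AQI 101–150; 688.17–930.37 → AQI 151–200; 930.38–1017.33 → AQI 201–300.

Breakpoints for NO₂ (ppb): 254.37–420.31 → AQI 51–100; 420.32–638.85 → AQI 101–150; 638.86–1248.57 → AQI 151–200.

243

PM2.5 360.772: bracket 331.628–369.741 → index 301–500; slope 199/38.113, offset 29.144.
AQI = 301 + 199/38.113·29.144 ≈ 453.17 ⇒ 453.
PM10 131.20: bracket 114.16–282.76 → index 51–100; slope 49/168.60, offset 17.04.
AQI = 51 + 49/168.60·17.04 ≈ 55.95 ⇒ 56.
CO 34.47: bracket 30.37–39.97 → index 201–300; slope 99/9.60, offset 4.10.
AQI = 201 + 99/9.60·4.10 ≈ 243.28 ⇒ 243.
SO₂: 663.89 lies in 449.61–688.16, so I_lo=101, I_hi=150, C_lo=449.61, C_hi=688.16.
(150−101)/(688.16−449.61) × (663.89−449.61) + 101 = 49/238.55 × 214.28 + 101 ≈ 145.01 → 145.
NO₂: 499.08 lies in 420.32–638.85, so I_lo=101, I_hi=150, C_lo=420.32, C_hi=638.85.
(150−101)/(638.85−420.32) × (499.08−420.32) + 101 = 49/218.53 × 78.76 + 101 ≈ 118.66 → 119.
Sub-indices: PM2.5→453, PM10→56, CO→243, SO₂→145, NO₂→119. Ranked high→low: 453, 243, 145, 119, 56. Second-highest sub-index = 243.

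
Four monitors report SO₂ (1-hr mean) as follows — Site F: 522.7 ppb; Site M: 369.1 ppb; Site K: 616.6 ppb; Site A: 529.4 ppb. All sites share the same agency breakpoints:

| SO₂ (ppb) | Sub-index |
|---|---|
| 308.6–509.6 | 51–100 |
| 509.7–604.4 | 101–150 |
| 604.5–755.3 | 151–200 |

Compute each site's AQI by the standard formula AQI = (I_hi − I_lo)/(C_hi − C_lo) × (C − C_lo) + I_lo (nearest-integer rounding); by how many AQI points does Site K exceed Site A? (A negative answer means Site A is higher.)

Site F: 522.7 ∈ [509.7, 604.4] ↔ index [101, 150].
101 + (522.7−509.7)·(150−101)/(604.4−509.7) = 101 + 13.0·49/94.7 ≈ 107.73, so AQI = 108.
Site M: 369.1 ∈ [308.6, 509.6] ↔ index [51, 100].
51 + (369.1−308.6)·(100−51)/(509.6−308.6) = 51 + 60.5·49/201.0 ≈ 65.75, so AQI = 66.
Site K: row 604.5–755.3 (AQI 151–200). (200−151)·(616.6−604.5)/(755.3−604.5) + 151 = 49·12.1/150.8 + 151 ≈ 154.93 → 155.
Site A: 529.4 ∈ [509.7, 604.4] ↔ index [101, 150].
101 + (529.4−509.7)·(150−101)/(604.4−509.7) = 101 + 19.7·49/94.7 ≈ 111.19, so AQI = 111.
AQIs: Site F=108, Site M=66, Site K=155, Site A=111. Site K (155) − Site A (111) = 44.

44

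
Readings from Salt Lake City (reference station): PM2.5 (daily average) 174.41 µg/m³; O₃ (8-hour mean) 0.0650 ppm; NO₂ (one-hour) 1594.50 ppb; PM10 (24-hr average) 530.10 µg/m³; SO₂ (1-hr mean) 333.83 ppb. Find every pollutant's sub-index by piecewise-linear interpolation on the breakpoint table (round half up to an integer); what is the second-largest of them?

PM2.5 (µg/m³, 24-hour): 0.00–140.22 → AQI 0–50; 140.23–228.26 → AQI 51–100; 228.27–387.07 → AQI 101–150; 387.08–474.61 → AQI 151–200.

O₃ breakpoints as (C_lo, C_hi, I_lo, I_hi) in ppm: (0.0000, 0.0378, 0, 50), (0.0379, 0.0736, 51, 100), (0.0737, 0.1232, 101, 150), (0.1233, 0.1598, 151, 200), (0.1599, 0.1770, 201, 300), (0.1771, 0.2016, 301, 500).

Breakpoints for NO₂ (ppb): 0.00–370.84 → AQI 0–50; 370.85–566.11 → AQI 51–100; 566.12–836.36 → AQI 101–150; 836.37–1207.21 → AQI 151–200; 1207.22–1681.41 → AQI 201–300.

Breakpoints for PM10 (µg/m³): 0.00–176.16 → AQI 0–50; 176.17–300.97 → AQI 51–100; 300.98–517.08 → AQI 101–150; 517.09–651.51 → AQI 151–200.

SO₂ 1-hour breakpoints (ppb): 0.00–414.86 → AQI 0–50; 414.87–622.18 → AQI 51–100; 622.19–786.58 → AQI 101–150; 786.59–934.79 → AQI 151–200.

156

PM2.5: row 140.23–228.26 (AQI 51–100). (100−51)·(174.41−140.23)/(228.26−140.23) + 51 = 49·34.18/88.03 + 51 ≈ 70.03 → 70.
O₃ 0.0650: bracket 0.0379–0.0736 → index 51–100; slope 49/0.0357, offset 0.0271.
AQI = 51 + 49/0.0357·0.0271 ≈ 88.20 ⇒ 88.
NO₂ 1594.50: bracket 1207.22–1681.41 → index 201–300; slope 99/474.19, offset 387.28.
AQI = 201 + 99/474.19·387.28 ≈ 281.86 ⇒ 282.
PM10 530.10: bracket 517.09–651.51 → index 151–200; slope 49/134.42, offset 13.01.
AQI = 151 + 49/134.42·13.01 ≈ 155.74 ⇒ 156.
SO₂ 333.83: bracket 0.00–414.86 → index 0–50; slope 50/414.86, offset 333.83.
AQI = 0 + 50/414.86·333.83 ≈ 40.23 ⇒ 40.
Sub-indices: PM2.5→70, O₃→88, NO₂→282, PM10→156, SO₂→40. Ranked high→low: 282, 156, 88, 70, 40. Second-highest sub-index = 156.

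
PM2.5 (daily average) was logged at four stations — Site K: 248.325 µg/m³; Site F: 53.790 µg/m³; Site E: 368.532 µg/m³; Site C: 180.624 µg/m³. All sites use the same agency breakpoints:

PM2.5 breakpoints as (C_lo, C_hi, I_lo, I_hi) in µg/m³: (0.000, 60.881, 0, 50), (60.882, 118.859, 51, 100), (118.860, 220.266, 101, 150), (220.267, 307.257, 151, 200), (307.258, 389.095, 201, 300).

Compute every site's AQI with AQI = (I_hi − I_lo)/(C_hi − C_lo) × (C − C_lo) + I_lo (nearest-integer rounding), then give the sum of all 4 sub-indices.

Site K 248.325: bracket 220.267–307.257 → index 151–200; slope 49/86.990, offset 28.058.
AQI = 151 + 49/86.990·28.058 ≈ 166.80 ⇒ 167.
Site F: row 0.000–60.881 (AQI 0–50). (50−0)·(53.790−0.000)/(60.881−0.000) + 0 = 50·53.790/60.881 + 0 ≈ 44.18 → 44.
Site E: row 307.258–389.095 (AQI 201–300). (300−201)·(368.532−307.258)/(389.095−307.258) + 201 = 99·61.274/81.837 + 201 ≈ 275.12 → 275.
Site C: 180.624 lies in 118.860–220.266, so I_lo=101, I_hi=150, C_lo=118.860, C_hi=220.266.
(150−101)/(220.266−118.860) × (180.624−118.860) + 101 = 49/101.406 × 61.764 + 101 ≈ 130.84 → 131.
AQIs: Site K=167, Site F=44, Site E=275, Site C=131. Sum = 167 + 44 + 275 + 131 = 617.

617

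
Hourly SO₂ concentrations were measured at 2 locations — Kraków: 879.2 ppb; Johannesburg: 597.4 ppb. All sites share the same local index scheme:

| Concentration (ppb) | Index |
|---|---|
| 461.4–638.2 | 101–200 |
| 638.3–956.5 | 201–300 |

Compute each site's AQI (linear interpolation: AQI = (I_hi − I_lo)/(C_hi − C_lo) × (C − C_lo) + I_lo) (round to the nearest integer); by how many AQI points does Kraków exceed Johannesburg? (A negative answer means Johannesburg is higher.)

Kraków: 879.2 lies in 638.3–956.5, so I_lo=201, I_hi=300, C_lo=638.3, C_hi=956.5.
(300−201)/(956.5−638.3) × (879.2−638.3) + 201 = 99/318.2 × 240.9 + 201 ≈ 275.95 → 276.
Johannesburg 597.4: bracket 461.4–638.2 → index 101–200; slope 99/176.8, offset 136.0.
AQI = 101 + 99/176.8·136.0 ≈ 177.15 ⇒ 177.
AQIs: Kraków=276, Johannesburg=177. Kraków (276) − Johannesburg (177) = 99.

99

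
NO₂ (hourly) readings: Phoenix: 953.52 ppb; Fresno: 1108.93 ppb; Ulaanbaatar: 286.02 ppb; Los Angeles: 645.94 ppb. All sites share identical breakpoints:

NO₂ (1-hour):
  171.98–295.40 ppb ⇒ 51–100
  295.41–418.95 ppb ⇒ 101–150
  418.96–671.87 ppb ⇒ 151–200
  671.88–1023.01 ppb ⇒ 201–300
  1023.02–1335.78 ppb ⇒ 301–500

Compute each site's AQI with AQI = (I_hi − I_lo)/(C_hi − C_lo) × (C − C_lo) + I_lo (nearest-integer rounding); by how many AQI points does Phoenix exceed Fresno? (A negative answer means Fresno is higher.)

-76

Phoenix: 953.52 ∈ [671.88, 1023.01] ↔ index [201, 300].
201 + (953.52−671.88)·(300−201)/(1023.01−671.88) = 201 + 281.64·99/351.13 ≈ 280.41, so AQI = 280.
Fresno: row 1023.02–1335.78 (AQI 301–500). (500−301)·(1108.93−1023.02)/(1335.78−1023.02) + 301 = 199·85.91/312.76 + 301 ≈ 355.66 → 356.
Ulaanbaatar 286.02: bracket 171.98–295.40 → index 51–100; slope 49/123.42, offset 114.04.
AQI = 51 + 49/123.42·114.04 ≈ 96.28 ⇒ 96.
Los Angeles: row 418.96–671.87 (AQI 151–200). (200−151)·(645.94−418.96)/(671.87−418.96) + 151 = 49·226.98/252.91 + 151 ≈ 194.98 → 195.
AQIs: Phoenix=280, Fresno=356, Ulaanbaatar=96, Los Angeles=195. Phoenix (280) − Fresno (356) = -76.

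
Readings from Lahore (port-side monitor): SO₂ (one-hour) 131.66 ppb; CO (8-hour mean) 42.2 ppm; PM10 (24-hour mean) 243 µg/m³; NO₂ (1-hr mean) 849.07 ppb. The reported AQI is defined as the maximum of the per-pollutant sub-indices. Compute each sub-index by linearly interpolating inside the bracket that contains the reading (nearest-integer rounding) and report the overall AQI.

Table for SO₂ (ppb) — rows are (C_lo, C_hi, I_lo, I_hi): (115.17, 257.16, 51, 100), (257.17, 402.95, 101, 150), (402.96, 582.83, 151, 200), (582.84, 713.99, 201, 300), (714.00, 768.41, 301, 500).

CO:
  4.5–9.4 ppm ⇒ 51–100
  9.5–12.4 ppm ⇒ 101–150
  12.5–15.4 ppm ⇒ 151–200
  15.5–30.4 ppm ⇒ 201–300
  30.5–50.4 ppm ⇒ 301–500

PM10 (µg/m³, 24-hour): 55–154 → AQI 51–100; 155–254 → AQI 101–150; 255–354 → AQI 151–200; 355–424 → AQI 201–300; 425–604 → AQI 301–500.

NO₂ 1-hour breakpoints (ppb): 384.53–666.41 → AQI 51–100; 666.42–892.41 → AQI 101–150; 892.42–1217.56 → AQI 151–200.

418

SO₂: 131.66 lies in 115.17–257.16, so I_lo=51, I_hi=100, C_lo=115.17, C_hi=257.16.
(100−51)/(257.16−115.17) × (131.66−115.17) + 51 = 49/141.99 × 16.49 + 51 ≈ 56.69 → 57.
CO 42.2: bracket 30.5–50.4 → index 301–500; slope 199/19.9, offset 11.7.
AQI = 301 + 199/19.9·11.7 ≈ 418.00 ⇒ 418.
PM10: 243 ∈ [155, 254] ↔ index [101, 150].
101 + (243−155)·(150−101)/(254−155) = 101 + 88·49/99 ≈ 144.56, so AQI = 145.
NO₂ 849.07: bracket 666.42–892.41 → index 101–150; slope 49/225.99, offset 182.65.
AQI = 101 + 49/225.99·182.65 ≈ 140.60 ⇒ 141.
Sub-indices: SO₂→57, CO→418, PM10→145, NO₂→141. Overall AQI = max = 418; dominant pollutant is CO.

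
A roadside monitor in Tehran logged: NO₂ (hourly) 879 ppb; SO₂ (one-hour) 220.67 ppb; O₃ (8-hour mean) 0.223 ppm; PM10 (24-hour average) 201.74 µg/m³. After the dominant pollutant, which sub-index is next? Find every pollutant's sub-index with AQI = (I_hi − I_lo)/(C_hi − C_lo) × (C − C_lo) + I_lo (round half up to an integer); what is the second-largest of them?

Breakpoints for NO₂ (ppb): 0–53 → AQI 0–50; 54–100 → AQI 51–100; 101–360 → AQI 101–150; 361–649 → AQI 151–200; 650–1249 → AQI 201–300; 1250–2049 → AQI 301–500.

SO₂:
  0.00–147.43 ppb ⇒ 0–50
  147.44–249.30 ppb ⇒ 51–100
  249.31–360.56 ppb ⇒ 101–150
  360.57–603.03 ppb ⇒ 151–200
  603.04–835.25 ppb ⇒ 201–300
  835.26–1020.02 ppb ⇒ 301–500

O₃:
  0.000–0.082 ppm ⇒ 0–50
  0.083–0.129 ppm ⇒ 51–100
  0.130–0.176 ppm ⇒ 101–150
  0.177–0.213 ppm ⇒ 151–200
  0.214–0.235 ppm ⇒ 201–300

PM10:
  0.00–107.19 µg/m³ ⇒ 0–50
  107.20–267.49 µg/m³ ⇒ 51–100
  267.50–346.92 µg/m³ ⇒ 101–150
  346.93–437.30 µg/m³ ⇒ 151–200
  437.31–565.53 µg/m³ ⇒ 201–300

239

NO₂: row 650–1249 (AQI 201–300). (300−201)·(879−650)/(1249−650) + 201 = 99·229/599 + 201 ≈ 238.85 → 239.
SO₂ 220.67: bracket 147.44–249.30 → index 51–100; slope 49/101.86, offset 73.23.
AQI = 51 + 49/101.86·73.23 ≈ 86.23 ⇒ 86.
O₃: 0.223 ∈ [0.214, 0.235] ↔ index [201, 300].
201 + (0.223−0.214)·(300−201)/(0.235−0.214) = 201 + 0.009·99/0.021 ≈ 243.43, so AQI = 243.
PM10: 201.74 lies in 107.20–267.49, so I_lo=51, I_hi=100, C_lo=107.20, C_hi=267.49.
(100−51)/(267.49−107.20) × (201.74−107.20) + 51 = 49/160.29 × 94.54 + 51 ≈ 79.90 → 80.
Sub-indices: NO₂→239, SO₂→86, O₃→243, PM10→80. Ranked high→low: 243, 239, 86, 80. Second-highest sub-index = 239.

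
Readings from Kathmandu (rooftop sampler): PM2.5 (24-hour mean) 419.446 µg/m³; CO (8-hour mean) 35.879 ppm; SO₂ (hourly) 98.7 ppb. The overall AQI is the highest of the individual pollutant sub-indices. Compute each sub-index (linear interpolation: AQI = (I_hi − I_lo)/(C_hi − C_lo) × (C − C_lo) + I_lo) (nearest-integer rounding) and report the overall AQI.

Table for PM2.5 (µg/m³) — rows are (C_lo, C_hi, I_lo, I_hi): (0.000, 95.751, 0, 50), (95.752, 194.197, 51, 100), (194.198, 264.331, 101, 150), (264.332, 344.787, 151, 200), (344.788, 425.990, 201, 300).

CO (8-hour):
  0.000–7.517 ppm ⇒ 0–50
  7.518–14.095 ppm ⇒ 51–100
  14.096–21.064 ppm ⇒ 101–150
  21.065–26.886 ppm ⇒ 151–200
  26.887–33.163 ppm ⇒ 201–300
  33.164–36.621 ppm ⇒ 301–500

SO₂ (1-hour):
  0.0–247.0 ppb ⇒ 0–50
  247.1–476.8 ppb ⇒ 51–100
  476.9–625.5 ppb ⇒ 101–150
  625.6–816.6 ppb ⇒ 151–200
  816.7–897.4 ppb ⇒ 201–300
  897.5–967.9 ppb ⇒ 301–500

457

PM2.5: 419.446 lies in 344.788–425.990, so I_lo=201, I_hi=300, C_lo=344.788, C_hi=425.990.
(300−201)/(425.990−344.788) × (419.446−344.788) + 201 = 99/81.202 × 74.658 + 201 ≈ 292.02 → 292.
CO: 35.879 ∈ [33.164, 36.621] ↔ index [301, 500].
301 + (35.879−33.164)·(500−301)/(36.621−33.164) = 301 + 2.715·199/3.457 ≈ 457.29, so AQI = 457.
SO₂: 98.7 ∈ [0.0, 247.0] ↔ index [0, 50].
0 + (98.7−0.0)·(50−0)/(247.0−0.0) = 0 + 98.7·50/247.0 ≈ 19.98, so AQI = 20.
Sub-indices: PM2.5→292, CO→457, SO₂→20. Overall AQI = max = 457; dominant pollutant is CO.
AQI 457: Hazardous.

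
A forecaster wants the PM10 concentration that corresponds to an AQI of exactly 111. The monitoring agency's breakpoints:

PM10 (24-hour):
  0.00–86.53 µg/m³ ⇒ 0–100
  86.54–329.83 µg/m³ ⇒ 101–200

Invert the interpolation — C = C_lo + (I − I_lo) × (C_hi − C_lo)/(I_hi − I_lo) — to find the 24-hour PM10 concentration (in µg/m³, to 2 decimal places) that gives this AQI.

111.11

AQI 111 lies in the 101–200 band, which corresponds to 86.54–329.83 µg/m³.
C = 86.54 + (111−101)×(329.83−86.54)/(200−101) = 86.54 + 10×243.29/99 ≈ 111.1147 µg/m³ → 111.11 µg/m³ to 2 dp.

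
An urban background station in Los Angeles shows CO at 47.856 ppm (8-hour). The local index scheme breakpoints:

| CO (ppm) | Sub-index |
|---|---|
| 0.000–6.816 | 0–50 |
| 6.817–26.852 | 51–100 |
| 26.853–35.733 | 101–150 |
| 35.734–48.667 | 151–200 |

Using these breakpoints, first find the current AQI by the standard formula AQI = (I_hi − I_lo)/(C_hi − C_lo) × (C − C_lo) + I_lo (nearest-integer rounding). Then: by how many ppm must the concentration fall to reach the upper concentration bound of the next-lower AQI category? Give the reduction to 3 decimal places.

CO: 47.856 ∈ [35.734, 48.667] ↔ index [151, 200].
151 + (47.856−35.734)·(200−151)/(48.667−35.734) = 151 + 12.122·49/12.933 ≈ 196.93, so AQI = 197.
Current AQI 197 is in the Unhealthy range (151–200). The next-lower category tops out at AQI 150, whose upper concentration bound is 35.733 ppm.
Reduction needed = 47.856 − 35.733 = 12.123 ppm.

12.123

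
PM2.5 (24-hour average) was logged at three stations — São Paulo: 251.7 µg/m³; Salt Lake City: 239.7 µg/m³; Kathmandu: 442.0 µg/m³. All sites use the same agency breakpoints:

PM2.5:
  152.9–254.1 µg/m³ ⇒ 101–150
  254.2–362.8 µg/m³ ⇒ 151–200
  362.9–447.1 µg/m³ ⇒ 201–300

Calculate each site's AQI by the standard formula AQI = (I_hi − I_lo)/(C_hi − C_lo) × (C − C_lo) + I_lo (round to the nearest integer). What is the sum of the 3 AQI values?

586

São Paulo 251.7: bracket 152.9–254.1 → index 101–150; slope 49/101.2, offset 98.8.
AQI = 101 + 49/101.2·98.8 ≈ 148.84 ⇒ 149.
Salt Lake City: 239.7 ∈ [152.9, 254.1] ↔ index [101, 150].
101 + (239.7−152.9)·(150−101)/(254.1−152.9) = 101 + 86.8·49/101.2 ≈ 143.03, so AQI = 143.
Kathmandu: row 362.9–447.1 (AQI 201–300). (300−201)·(442.0−362.9)/(447.1−362.9) + 201 = 99·79.1/84.2 + 201 ≈ 294.00 → 294.
AQIs: São Paulo=149, Salt Lake City=143, Kathmandu=294. Sum = 149 + 143 + 294 = 586.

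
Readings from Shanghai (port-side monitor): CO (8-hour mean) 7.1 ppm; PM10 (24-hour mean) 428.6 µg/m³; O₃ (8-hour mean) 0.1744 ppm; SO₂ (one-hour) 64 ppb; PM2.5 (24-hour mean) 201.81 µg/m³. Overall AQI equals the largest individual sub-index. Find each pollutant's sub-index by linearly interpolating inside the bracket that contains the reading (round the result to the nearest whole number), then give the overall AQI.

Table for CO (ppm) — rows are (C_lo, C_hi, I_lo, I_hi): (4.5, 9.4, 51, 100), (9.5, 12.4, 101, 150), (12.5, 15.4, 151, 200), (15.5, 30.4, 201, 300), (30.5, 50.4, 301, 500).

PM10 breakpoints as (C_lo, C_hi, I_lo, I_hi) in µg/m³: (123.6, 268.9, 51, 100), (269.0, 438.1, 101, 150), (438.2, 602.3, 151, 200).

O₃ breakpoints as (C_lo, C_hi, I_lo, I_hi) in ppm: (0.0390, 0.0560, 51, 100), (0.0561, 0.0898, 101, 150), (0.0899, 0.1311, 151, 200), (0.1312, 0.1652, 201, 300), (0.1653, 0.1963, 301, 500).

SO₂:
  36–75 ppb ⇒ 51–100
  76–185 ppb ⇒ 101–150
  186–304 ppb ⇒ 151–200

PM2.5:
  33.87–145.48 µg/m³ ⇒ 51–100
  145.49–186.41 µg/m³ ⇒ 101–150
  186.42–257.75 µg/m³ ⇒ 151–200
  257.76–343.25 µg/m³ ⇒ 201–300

359

CO: 7.1 lies in 4.5–9.4, so I_lo=51, I_hi=100, C_lo=4.5, C_hi=9.4.
(100−51)/(9.4−4.5) × (7.1−4.5) + 51 = 49/4.9 × 2.6 + 51 ≈ 77.00 → 77.
PM10: 428.6 ∈ [269.0, 438.1] ↔ index [101, 150].
101 + (428.6−269.0)·(150−101)/(438.1−269.0) = 101 + 159.6·49/169.1 ≈ 147.25, so AQI = 147.
O₃: 0.1744 lies in 0.1653–0.1963, so I_lo=301, I_hi=500, C_lo=0.1653, C_hi=0.1963.
(500−301)/(0.1963−0.1653) × (0.1744−0.1653) + 301 = 199/0.0310 × 0.0091 + 301 ≈ 359.42 → 359.
SO₂ 64: bracket 36–75 → index 51–100; slope 49/39, offset 28.
AQI = 51 + 49/39·28 ≈ 86.18 ⇒ 86.
PM2.5: 201.81 lies in 186.42–257.75, so I_lo=151, I_hi=200, C_lo=186.42, C_hi=257.75.
(200−151)/(257.75−186.42) × (201.81−186.42) + 151 = 49/71.33 × 15.39 + 151 ≈ 161.57 → 162.
Sub-indices: CO→77, PM10→147, O₃→359, SO₂→86, PM2.5→162. Overall AQI = max = 359; dominant pollutant is O₃.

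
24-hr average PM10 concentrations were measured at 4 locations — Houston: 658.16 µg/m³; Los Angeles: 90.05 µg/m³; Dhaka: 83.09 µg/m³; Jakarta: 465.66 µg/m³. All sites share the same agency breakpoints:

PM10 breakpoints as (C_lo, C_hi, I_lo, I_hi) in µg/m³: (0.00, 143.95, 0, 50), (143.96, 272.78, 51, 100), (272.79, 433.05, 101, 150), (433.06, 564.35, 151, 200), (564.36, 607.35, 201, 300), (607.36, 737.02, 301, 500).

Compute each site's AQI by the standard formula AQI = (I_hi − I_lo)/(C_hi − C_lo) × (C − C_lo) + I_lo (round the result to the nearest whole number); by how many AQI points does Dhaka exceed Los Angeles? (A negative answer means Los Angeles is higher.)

-2

Houston 658.16: bracket 607.36–737.02 → index 301–500; slope 199/129.66, offset 50.80.
AQI = 301 + 199/129.66·50.80 ≈ 378.97 ⇒ 379.
Los Angeles: 90.05 ∈ [0.00, 143.95] ↔ index [0, 50].
0 + (90.05−0.00)·(50−0)/(143.95−0.00) = 0 + 90.05·50/143.95 ≈ 31.28, so AQI = 31.
Dhaka 83.09: bracket 0.00–143.95 → index 0–50; slope 50/143.95, offset 83.09.
AQI = 0 + 50/143.95·83.09 ≈ 28.86 ⇒ 29.
Jakarta: row 433.06–564.35 (AQI 151–200). (200−151)·(465.66−433.06)/(564.35−433.06) + 151 = 49·32.60/131.29 + 151 ≈ 163.17 → 163.
AQIs: Houston=379, Los Angeles=31, Dhaka=29, Jakarta=163. Dhaka (29) − Los Angeles (31) = -2.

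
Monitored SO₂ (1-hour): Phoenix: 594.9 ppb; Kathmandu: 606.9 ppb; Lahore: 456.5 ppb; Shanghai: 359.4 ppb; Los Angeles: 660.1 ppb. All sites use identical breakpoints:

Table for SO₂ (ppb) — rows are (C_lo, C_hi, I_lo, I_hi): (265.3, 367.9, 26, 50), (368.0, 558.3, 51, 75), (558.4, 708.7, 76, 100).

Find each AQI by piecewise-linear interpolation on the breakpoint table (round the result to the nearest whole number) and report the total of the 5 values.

Phoenix: 594.9 lies in 558.4–708.7, so I_lo=76, I_hi=100, C_lo=558.4, C_hi=708.7.
(100−76)/(708.7−558.4) × (594.9−558.4) + 76 = 24/150.3 × 36.5 + 76 ≈ 81.83 → 82.
Kathmandu 606.9: bracket 558.4–708.7 → index 76–100; slope 24/150.3, offset 48.5.
AQI = 76 + 24/150.3·48.5 ≈ 83.74 ⇒ 84.
Lahore: 456.5 lies in 368.0–558.3, so I_lo=51, I_hi=75, C_lo=368.0, C_hi=558.3.
(75−51)/(558.3−368.0) × (456.5−368.0) + 51 = 24/190.3 × 88.5 + 51 ≈ 62.16 → 62.
Shanghai: 359.4 lies in 265.3–367.9, so I_lo=26, I_hi=50, C_lo=265.3, C_hi=367.9.
(50−26)/(367.9−265.3) × (359.4−265.3) + 26 = 24/102.6 × 94.1 + 26 ≈ 48.01 → 48.
Los Angeles: 660.1 lies in 558.4–708.7, so I_lo=76, I_hi=100, C_lo=558.4, C_hi=708.7.
(100−76)/(708.7−558.4) × (660.1−558.4) + 76 = 24/150.3 × 101.7 + 76 ≈ 92.24 → 92.
AQIs: Phoenix=82, Kathmandu=84, Lahore=62, Shanghai=48, Los Angeles=92. Sum = 82 + 84 + 62 + 48 + 92 = 368.

368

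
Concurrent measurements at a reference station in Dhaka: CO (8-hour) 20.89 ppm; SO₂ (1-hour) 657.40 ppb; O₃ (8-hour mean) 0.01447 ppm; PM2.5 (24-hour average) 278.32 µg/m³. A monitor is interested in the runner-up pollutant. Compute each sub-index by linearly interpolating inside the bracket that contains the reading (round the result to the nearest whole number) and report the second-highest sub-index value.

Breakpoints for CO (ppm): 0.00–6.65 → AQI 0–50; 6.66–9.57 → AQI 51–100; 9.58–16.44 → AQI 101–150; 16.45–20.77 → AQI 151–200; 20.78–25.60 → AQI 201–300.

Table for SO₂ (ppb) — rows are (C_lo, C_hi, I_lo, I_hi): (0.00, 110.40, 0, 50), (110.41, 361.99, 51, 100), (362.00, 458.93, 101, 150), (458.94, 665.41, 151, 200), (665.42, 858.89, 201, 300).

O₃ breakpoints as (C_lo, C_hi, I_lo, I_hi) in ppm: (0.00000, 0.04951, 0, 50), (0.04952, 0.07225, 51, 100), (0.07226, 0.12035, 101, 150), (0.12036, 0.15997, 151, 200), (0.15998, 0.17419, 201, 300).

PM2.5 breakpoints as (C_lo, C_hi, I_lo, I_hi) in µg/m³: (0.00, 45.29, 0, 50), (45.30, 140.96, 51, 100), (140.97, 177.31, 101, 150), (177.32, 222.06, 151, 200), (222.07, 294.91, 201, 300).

203

CO: 20.89 lies in 20.78–25.60, so I_lo=201, I_hi=300, C_lo=20.78, C_hi=25.60.
(300−201)/(25.60−20.78) × (20.89−20.78) + 201 = 99/4.82 × 0.11 + 201 ≈ 203.26 → 203.
SO₂ 657.40: bracket 458.94–665.41 → index 151–200; slope 49/206.47, offset 198.46.
AQI = 151 + 49/206.47·198.46 ≈ 198.10 ⇒ 198.
O₃: row 0.00000–0.04951 (AQI 0–50). (50−0)·(0.01447−0.00000)/(0.04951−0.00000) + 0 = 50·0.01447/0.04951 + 0 ≈ 14.61 → 15.
PM2.5 278.32: bracket 222.07–294.91 → index 201–300; slope 99/72.84, offset 56.25.
AQI = 201 + 99/72.84·56.25 ≈ 277.45 ⇒ 277.
Sub-indices: CO→203, SO₂→198, O₃→15, PM2.5→277. Ranked high→low: 277, 203, 198, 15. Second-highest sub-index = 203.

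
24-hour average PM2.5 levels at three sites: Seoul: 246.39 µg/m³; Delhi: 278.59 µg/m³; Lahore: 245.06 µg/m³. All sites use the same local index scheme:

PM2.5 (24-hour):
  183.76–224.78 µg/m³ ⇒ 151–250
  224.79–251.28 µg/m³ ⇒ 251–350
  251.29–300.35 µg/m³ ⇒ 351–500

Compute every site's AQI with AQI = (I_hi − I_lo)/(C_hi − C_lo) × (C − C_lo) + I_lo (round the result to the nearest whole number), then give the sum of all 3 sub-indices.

1093

Seoul: row 224.79–251.28 (AQI 251–350). (350−251)·(246.39−224.79)/(251.28−224.79) + 251 = 99·21.60/26.49 + 251 ≈ 331.72 → 332.
Delhi 278.59: bracket 251.29–300.35 → index 351–500; slope 149/49.06, offset 27.30.
AQI = 351 + 149/49.06·27.30 ≈ 433.91 ⇒ 434.
Lahore 245.06: bracket 224.79–251.28 → index 251–350; slope 99/26.49, offset 20.27.
AQI = 251 + 99/26.49·20.27 ≈ 326.75 ⇒ 327.
AQIs: Seoul=332, Delhi=434, Lahore=327. Sum = 332 + 434 + 327 = 1093.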